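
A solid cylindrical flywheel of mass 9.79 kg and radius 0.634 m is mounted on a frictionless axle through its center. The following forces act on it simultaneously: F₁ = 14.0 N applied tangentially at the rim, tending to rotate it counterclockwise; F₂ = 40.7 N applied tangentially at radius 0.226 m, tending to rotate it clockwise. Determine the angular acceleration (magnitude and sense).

I = ½MR² = (1/2)(9.79)(0.634)² = 1.968 kg·m².
Taking counterclockwise as positive: τ₁ = +(14.0)(0.634) = +8.876 N·m; τ₂ = −(40.7)(0.226) = −9.198 N·m.
Net torque τ = -0.3222 N·m.
α = τ/I = -0.3222/1.968 = -0.1638 rad/s².

α ≈ 0.164 rad/s², clockwise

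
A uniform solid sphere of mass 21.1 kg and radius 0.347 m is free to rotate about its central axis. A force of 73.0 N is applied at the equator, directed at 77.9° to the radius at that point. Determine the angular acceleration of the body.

I = (2/5)MR² = (2/5)(21.1)(0.347)² = 1.016 kg·m².
Only the tangential component produces torque: τ = F R sinθ = (73.0)(0.347) sin 77.9° = 24.77 N·m.
From τ = Iα: α = 24.77/1.016 = 24.37 rad/s².

α ≈ 24.4 rad/s²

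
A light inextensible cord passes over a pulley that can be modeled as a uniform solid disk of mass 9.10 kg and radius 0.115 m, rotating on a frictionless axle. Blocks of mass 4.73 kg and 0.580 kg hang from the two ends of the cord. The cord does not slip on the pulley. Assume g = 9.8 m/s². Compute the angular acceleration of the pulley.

I = ½MR² = (1/2)(9.10)(0.115)² = 0.06017 kg·m².
Heavier block: m₁g − T₁ = m₁a. Lighter block: T₂ − m₂g = m₂a.
Pulley: (T₁ − T₂)R = Iα = I(a/R), so T₁ − T₂ = (I/R²)a = (1/2)M_p a = 4.550·a.
Adding the three: (m₁ − m₂)g = (m₁ + m₂ + 4.550)a, so a = (4.73 − 0.580)(9.8)/(4.73 + 0.580 + 4.550) = 4.125 m/s².
α = a/R = 4.125/0.115 = 35.87 rad/s².

α ≈ 35.9 rad/s²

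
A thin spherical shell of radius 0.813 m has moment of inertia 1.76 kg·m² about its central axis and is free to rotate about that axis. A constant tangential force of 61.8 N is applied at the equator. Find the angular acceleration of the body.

τ = F R = (61.8)(0.813) = 50.24 N·m.
From τ = Iα: α = 50.24/1.760 = 28.55 rad/s².

α ≈ 28.5 rad/s²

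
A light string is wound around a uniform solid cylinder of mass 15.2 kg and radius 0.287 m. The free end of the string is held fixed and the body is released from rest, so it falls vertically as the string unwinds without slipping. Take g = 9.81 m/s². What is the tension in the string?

T ≈ 49.7 N

Translation: Mg − T = Ma. Rotation about the center: TR = Iα with I = ½MR².
With a = αR: T = (I/R²)a = (1/2)M a, so Mg = (1 + 0.5000)Ma.
a = g/(1 + 0.5000) = 9.81/1.500 = 6.540 m/s².
T = 0.5000·M·a = (0.5000)(15.2)(6.540) = 49.70 N.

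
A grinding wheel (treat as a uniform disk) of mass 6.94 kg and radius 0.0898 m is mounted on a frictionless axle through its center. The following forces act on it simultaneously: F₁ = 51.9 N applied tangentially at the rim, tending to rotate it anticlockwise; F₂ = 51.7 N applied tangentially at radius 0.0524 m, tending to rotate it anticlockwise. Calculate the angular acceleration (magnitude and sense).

I = ½MR² = (1/2)(6.94)(0.0898)² = 0.02798 kg·m².
Taking anticlockwise as positive: τ₁ = +(51.9)(0.0898) = +4.661 N·m; τ₂ = +(51.7)(0.0524) = +2.709 N·m.
Net torque τ = 7.370 N·m.
α = τ/I = 7.370/0.02798 = 263.4 rad/s².

α ≈ 263 rad/s², anticlockwise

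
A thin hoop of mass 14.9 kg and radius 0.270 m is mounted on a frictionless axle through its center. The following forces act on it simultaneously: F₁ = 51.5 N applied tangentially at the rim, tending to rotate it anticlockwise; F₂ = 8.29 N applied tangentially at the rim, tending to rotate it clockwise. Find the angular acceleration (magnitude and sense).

α ≈ 10.7 rad/s², anticlockwise

I = MR² = (14.9)(0.270)² = 1.086 kg·m².
Taking anticlockwise as positive: τ₁ = +(51.5)(0.270) = +13.91 N·m; τ₂ = −(8.29)(0.270) = −2.238 N·m.
Net torque τ = 11.67 N·m.
α = τ/I = 11.67/1.086 = 10.74 rad/s².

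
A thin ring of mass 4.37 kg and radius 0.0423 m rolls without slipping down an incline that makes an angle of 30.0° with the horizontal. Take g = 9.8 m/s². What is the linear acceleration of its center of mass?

a ≈ 2.45 m/s²

Translation along the incline: Mg sinθ − f = Ma.
Rotation about the center: fR = Iα with I = MR². No-slip gives a = αR, so f = (I/R²)a = M a.
Substituting: Mg sinθ = (1 + 1.000)Ma, so a = g sinθ/(1 + 1.000) = (9.8) sin 30.0° / 2.000 = 2.450 m/s².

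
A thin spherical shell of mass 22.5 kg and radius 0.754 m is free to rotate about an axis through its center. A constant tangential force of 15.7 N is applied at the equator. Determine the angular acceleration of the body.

I = (2/3)MR² = (2/3)(22.5)(0.754)² = 8.528 kg·m².
τ = F R = (15.7)(0.754) = 11.84 N·m.
From τ = Iα: α = 11.84/8.528 = 1.388 rad/s².

α ≈ 1.39 rad/s²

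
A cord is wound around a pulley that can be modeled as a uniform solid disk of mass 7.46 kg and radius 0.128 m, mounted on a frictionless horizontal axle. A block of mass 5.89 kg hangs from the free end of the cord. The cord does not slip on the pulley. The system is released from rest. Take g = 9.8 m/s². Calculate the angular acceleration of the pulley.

I = ½MR² = (1/2)(7.46)(0.128)² = 0.06111 kg·m².
Block: mg − T = ma. Pulley: TR = Iα. No-slip: a = αR, so T = (I/R²)a = 3.730·a.
Then mg = (m + 3.730)a, so a = (5.89)(9.8)/(5.89 + 3.730) = 6.000 m/s².
α = a/R = 6.000/0.128 = 46.88 rad/s².

α ≈ 46.9 rad/s²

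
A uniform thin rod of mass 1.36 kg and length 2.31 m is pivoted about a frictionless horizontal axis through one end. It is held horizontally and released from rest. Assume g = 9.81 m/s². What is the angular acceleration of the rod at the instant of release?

α ≈ 6.37 rad/s²

About the pivot, I = (1/3)ML² = (1/3)(1.36)(2.31)² = 2.419 kg·m².
The weight acts at the center, a distance L/2 = 1.155 m from the pivot; τ = Mg(L/2) = 15.41 N·m.
α = τ/I = 15.41/2.419 = 6.370 rad/s².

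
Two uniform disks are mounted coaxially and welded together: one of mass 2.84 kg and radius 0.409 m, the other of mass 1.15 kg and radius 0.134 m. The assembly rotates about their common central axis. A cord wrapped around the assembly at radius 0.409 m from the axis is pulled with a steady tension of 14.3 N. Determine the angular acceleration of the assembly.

I = ½M₁R₁² + ½M₂R₂² = ½(2.84)(0.409)² + ½(1.15)(0.134)² = 0.2479 kg·m².
τ = F r = (14.3)(0.409) = 5.849 N·m.
α = τ/I = 5.849/0.2479 = 23.60 rad/s².

α ≈ 23.6 rad/s²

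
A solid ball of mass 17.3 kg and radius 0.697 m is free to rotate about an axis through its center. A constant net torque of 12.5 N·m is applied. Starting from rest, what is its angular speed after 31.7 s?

I = (2/5)MR² = (2/5)(17.3)(0.697)² = 3.362 kg·m².
α = τ/I = 12.5/3.362 = 3.718 rad/s².
ω = ω₀ + αt = 0 + (3.718)(31.7) = 117.9 rad/s.

ω ≈ 118 rad/s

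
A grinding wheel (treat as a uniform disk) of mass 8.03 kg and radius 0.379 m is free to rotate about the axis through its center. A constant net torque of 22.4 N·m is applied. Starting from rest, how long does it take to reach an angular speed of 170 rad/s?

t ≈ 4.38 s

I = ½MR² = (1/2)(8.03)(0.379)² = 0.5767 kg·m².
α = τ/I = 22.4/0.5767 = 38.84 rad/s².
ω = αt ⇒ t = ω/α = 170/38.84 = 4.377 s.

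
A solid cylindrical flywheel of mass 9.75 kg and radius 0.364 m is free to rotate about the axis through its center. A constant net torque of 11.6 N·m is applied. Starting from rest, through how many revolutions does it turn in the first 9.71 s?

≈ 135 revolutions

I = ½MR² = (1/2)(9.75)(0.364)² = 0.6459 kg·m².
α = τ/I = 11.6/0.6459 = 17.96 rad/s².
θ = ½αt² = ½(17.96)(9.71)² = 846.6 rad.
Revolutions = θ/(2π) = 134.7.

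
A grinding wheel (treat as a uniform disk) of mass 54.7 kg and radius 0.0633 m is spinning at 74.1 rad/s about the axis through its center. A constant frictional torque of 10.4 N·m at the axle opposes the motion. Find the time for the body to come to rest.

I = ½MR² = (1/2)(54.7)(0.0633)² = 0.1096 kg·m².
The net torque has magnitude 10.4 N·m, opposing ω.
|α| = τ/I = 10.40/0.1096 = 94.90 rad/s² (deceleration).
0 = ω₀ − |α|t ⇒ t = ω₀/|α| = 74.1/94.90 = 0.7808 s.

t ≈ 0.781 s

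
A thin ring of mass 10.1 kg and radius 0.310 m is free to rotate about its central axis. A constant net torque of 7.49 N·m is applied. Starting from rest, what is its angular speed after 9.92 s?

ω ≈ 76.6 rad/s

I = MR² = (10.1)(0.310)² = 0.9706 kg·m².
α = τ/I = 7.49/0.9706 = 7.717 rad/s².
ω = ω₀ + αt = 0 + (7.717)(9.92) = 76.55 rad/s.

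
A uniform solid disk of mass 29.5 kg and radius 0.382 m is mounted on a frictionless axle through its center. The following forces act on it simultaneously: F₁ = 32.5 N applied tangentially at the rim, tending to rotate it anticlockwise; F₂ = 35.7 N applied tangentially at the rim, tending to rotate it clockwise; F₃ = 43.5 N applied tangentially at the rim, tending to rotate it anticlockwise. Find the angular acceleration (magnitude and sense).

I = ½MR² = (1/2)(29.5)(0.382)² = 2.152 kg·m².
Taking anticlockwise as positive: τ₁ = +(32.5)(0.382) = +12.42 N·m; τ₂ = −(35.7)(0.382) = −13.64 N·m; τ₃ = +(43.5)(0.382) = +16.62 N·m.
Net torque τ = 15.39 N·m.
α = τ/I = 15.39/2.152 = 7.152 rad/s².

α ≈ 7.15 rad/s², anticlockwise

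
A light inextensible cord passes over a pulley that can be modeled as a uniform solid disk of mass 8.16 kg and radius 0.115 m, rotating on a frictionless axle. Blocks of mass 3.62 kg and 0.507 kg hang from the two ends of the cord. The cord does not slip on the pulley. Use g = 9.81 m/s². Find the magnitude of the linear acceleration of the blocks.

I = ½MR² = (1/2)(8.16)(0.115)² = 0.05396 kg·m².
Heavier block: m₁g − T₁ = m₁a. Lighter block: T₂ − m₂g = m₂a.
Pulley: (T₁ − T₂)R = Iα = I(a/R), so T₁ − T₂ = (I/R²)a = (1/2)M_p a = 4.080·a.
Adding the three: (m₁ − m₂)g = (m₁ + m₂ + 4.080)a, so a = (3.62 − 0.507)(9.81)/(3.62 + 0.507 + 4.080) = 3.721 m/s².

a ≈ 3.72 m/s²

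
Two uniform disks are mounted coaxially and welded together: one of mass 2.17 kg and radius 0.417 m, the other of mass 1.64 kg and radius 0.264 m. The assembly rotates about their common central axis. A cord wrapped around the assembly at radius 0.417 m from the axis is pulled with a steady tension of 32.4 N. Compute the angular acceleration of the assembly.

α ≈ 55.0 rad/s²

I = ½M₁R₁² + ½M₂R₂² = ½(2.17)(0.417)² + ½(1.64)(0.264)² = 0.2458 kg·m².
τ = F r = (32.4)(0.417) = 13.51 N·m.
α = τ/I = 13.51/0.2458 = 54.96 rad/s².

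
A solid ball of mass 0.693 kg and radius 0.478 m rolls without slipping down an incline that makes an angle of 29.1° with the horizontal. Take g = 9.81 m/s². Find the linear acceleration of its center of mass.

Translation along the incline: Mg sinθ − f = Ma.
Rotation about the center: fR = Iα with I = (2/5)MR². No-slip gives a = αR, so f = (I/R²)a = (2/5)M a.
Substituting: Mg sinθ = (1 + 0.4000)Ma, so a = g sinθ/(1 + 0.4000) = (9.81) sin 29.1° / 1.400 = 3.408 m/s².

a ≈ 3.41 m/s²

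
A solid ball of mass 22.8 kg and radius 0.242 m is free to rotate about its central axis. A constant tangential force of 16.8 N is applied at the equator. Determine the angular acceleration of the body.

α ≈ 7.61 rad/s²

I = (2/5)MR² = (2/5)(22.8)(0.242)² = 0.5341 kg·m².
τ = F R = (16.8)(0.242) = 4.066 N·m.
From τ = Iα: α = 4.066/0.5341 = 7.612 rad/s².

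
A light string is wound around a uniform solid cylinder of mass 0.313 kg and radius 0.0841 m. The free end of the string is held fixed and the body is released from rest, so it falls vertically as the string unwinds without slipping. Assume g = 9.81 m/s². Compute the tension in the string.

T ≈ 1.02 N

Translation: Mg − T = Ma. Rotation about the center: TR = Iα with I = ½MR².
With a = αR: T = (I/R²)a = (1/2)M a, so Mg = (1 + 0.5000)Ma.
a = g/(1 + 0.5000) = 9.81/1.500 = 6.540 m/s².
T = 0.5000·M·a = (0.5000)(0.313)(6.540) = 1.024 N.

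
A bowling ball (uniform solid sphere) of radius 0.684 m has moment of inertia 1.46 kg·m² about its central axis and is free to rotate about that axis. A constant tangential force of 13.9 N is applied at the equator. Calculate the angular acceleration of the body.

τ = F R = (13.9)(0.684) = 9.508 N·m.
Newton's second law for rotation, τ = Iα, gives α = τ/I = 9.508/1.460 = 6.512 rad/s².

α ≈ 6.51 rad/s²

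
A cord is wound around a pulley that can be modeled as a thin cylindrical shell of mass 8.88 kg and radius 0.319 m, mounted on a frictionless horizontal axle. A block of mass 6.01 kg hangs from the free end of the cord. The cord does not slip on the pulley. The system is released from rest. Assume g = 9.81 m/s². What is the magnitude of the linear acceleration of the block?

a ≈ 3.96 m/s²

I = MR² = (8.88)(0.319)² = 0.9036 kg·m².
Block: mg − T = ma. Pulley: TR = Iα. No-slip: a = αR, so T = (I/R²)a = 8.880·a.
Then mg = (m + 8.880)a, so a = (6.01)(9.81)/(6.01 + 8.880) = 3.960 m/s².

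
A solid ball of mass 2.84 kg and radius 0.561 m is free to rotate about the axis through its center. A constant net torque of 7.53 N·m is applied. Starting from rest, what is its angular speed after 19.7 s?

I = (2/5)MR² = (2/5)(2.84)(0.561)² = 0.3575 kg·m².
α = τ/I = 7.53/0.3575 = 21.06 rad/s².
ω = ω₀ + αt = 0 + (21.06)(19.7) = 414.9 rad/s.

ω ≈ 415 rad/s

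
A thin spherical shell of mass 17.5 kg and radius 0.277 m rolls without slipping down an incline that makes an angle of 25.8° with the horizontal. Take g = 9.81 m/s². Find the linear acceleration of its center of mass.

a ≈ 2.56 m/s²

Translation along the incline: Mg sinθ − f = Ma.
Rotation about the center: fR = Iα with I = (2/3)MR². No-slip gives a = αR, so f = (I/R²)a = (2/3)M a.
Substituting: Mg sinθ = (1 + 0.6667)Ma, so a = g sinθ/(1 + 0.6667) = (9.81) sin 25.8° / 1.667 = 2.562 m/s².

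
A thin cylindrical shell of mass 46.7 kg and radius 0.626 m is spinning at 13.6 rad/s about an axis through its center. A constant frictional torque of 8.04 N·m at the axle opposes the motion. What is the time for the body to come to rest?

t ≈ 31.0 s

I = MR² = (46.7)(0.626)² = 18.30 kg·m².
The net torque has magnitude 8.04 N·m, opposing ω.
|α| = τ/I = 8.040/18.30 = 0.4393 rad/s² (deceleration).
0 = ω₀ − |α|t ⇒ t = ω₀/|α| = 13.6/0.4393 = 30.96 s.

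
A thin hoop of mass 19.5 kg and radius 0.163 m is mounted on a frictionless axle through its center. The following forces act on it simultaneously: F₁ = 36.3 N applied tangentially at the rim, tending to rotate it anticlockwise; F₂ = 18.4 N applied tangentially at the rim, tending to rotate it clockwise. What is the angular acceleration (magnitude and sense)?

I = MR² = (19.5)(0.163)² = 0.5181 kg·m².
Taking anticlockwise as positive: τ₁ = +(36.3)(0.163) = +5.917 N·m; τ₂ = −(18.4)(0.163) = −2.999 N·m.
Net torque τ = 2.918 N·m.
α = τ/I = 2.918/0.5181 = 5.632 rad/s².

α ≈ 5.63 rad/s², anticlockwise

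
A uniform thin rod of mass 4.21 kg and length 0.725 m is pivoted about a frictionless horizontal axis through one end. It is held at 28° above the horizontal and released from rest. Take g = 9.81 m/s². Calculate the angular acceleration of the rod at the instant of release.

α ≈ 17.9 rad/s²

About the pivot, I = (1/3)ML² = (1/3)(4.21)(0.725)² = 0.7376 kg·m².
The weight acts at the center, a distance L/2 = 0.3625 m from the pivot; τ = Mg(L/2) cos 28° = 13.22 N·m.
α = τ/I = 13.22/0.7376 = 17.92 rad/s².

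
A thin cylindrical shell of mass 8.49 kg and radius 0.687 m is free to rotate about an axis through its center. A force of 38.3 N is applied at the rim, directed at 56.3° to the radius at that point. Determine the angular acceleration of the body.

I = MR² = (8.49)(0.687)² = 4.007 kg·m².
Only the tangential component produces torque: τ = F R sinθ = (38.3)(0.687) sin 56.3° = 21.89 N·m.
Newton's second law for rotation, τ = Iα, gives α = τ/I = 21.89/4.007 = 5.463 rad/s².

α ≈ 5.46 rad/s²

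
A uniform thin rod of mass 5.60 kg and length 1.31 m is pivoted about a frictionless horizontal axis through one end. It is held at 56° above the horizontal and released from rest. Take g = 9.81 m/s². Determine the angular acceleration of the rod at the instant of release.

α ≈ 6.28 rad/s²

About the pivot, I = (1/3)ML² = (1/3)(5.60)(1.31)² = 3.203 kg·m².
The weight acts at the center, a distance L/2 = 0.6550 m from the pivot; τ = Mg(L/2) cos 56° = 20.12 N·m.
α = τ/I = 20.12/3.203 = 6.281 rad/s².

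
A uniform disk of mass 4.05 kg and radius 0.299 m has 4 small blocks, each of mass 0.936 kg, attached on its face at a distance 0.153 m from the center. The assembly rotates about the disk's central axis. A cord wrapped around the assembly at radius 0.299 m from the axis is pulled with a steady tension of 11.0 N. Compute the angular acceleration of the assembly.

I_disk = ½MR² = ½(4.05)(0.299)² = 0.1810 kg·m².
I_blocks = 4·m·r² = 4(0.936)(0.153)² = 0.08764 kg·m².
Total I = 0.2687 kg·m².
τ = F r = (11.0)(0.299) = 3.289 N·m.
α = τ/I = 3.289/0.2687 = 12.24 rad/s².

α ≈ 12.2 rad/s²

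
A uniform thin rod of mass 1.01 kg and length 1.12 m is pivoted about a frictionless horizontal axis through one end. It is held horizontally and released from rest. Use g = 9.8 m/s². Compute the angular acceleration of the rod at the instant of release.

About the pivot, I = (1/3)ML² = (1/3)(1.01)(1.12)² = 0.4223 kg·m².
The weight acts at the center, a distance L/2 = 0.5600 m from the pivot; τ = Mg(L/2) = 5.543 N·m.
α = τ/I = 5.543/0.4223 = 13.12 rad/s².

α ≈ 13.1 rad/s²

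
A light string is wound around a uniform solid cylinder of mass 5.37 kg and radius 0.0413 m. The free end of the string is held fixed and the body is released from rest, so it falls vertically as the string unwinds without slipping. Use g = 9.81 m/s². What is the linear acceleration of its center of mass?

a ≈ 6.54 m/s²

Translation: Mg − T = Ma. Rotation about the center: TR = Iα with I = ½MR².
With a = αR: T = (I/R²)a = (1/2)M a, so Mg = (1 + 0.5000)Ma.
a = g/(1 + 0.5000) = 9.81/1.500 = 6.540 m/s².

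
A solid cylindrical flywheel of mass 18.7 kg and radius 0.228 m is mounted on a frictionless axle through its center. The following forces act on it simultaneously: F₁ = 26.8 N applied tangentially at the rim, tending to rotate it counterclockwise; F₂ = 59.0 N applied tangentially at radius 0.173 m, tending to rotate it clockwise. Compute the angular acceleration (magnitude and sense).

I = ½MR² = (1/2)(18.7)(0.228)² = 0.4861 kg·m².
Taking counterclockwise as positive: τ₁ = +(26.8)(0.228) = +6.110 N·m; τ₂ = −(59.0)(0.173) = −10.21 N·m.
Net torque τ = -4.097 N·m.
α = τ/I = -4.097/0.4861 = -8.428 rad/s².

α ≈ 8.43 rad/s², clockwise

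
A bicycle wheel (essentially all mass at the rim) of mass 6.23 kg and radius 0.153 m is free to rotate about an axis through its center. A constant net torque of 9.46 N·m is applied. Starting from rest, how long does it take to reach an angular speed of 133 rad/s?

I = MR² = (6.23)(0.153)² = 0.1458 kg·m².
α = τ/I = 9.46/0.1458 = 64.87 rad/s².
ω = αt ⇒ t = ω/α = 133/64.87 = 2.050 s.

t ≈ 2.05 s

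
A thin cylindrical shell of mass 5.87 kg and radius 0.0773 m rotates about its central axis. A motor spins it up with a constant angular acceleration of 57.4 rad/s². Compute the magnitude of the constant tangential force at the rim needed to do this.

F ≈ 26.0 N

I = MR² = (5.87)(0.0773)² = 0.03507 kg·m².
The required torque is τ = Iα = (0.03507)(57.40) = 2.013 N·m.
A tangential force at the rim gives τ = FR, so F = τ/R = 2.013/0.0773 = 26.05 N.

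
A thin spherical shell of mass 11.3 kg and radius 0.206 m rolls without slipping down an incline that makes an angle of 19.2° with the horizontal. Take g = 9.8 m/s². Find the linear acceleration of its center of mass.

Translation along the incline: Mg sinθ − f = Ma.
Rotation about the center: fR = Iα with I = (2/3)MR². No-slip gives a = αR, so f = (I/R²)a = (2/3)M a.
Substituting: Mg sinθ = (1 + 0.6667)Ma, so a = g sinθ/(1 + 0.6667) = (9.8) sin 19.2° / 1.667 = 1.934 m/s².

a ≈ 1.93 m/s²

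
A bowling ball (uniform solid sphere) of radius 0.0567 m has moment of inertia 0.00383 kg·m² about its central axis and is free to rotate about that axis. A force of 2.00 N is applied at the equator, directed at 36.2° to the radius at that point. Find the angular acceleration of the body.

α ≈ 17.5 rad/s²

Only the tangential component produces torque: τ = F R sinθ = (2.00)(0.0567) sin 36.2° = 0.06697 N·m.
Newton's second law for rotation, τ = Iα, gives α = τ/I = 0.06697/0.003830 = 17.49 rad/s².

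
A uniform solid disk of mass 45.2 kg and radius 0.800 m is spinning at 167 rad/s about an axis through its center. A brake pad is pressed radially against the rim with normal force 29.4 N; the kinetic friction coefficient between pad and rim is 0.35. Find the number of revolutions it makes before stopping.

I = ½MR² = (1/2)(45.2)(0.800)² = 14.46 kg·m².
Friction force f = μN = (0.35)(29.4) = 10.29 N at the rim; torque magnitude τ = fR = 8.232 N·m, opposing ω.
|α| = τ/I = 8.232/14.46 = 0.5691 rad/s² (deceleration).
ω² = ω₀² − 2|α|θ with ω = 0 ⇒ θ = ω₀²/(2|α|) = 24500 rad = 3899 rev.

≈ 3900 revolutions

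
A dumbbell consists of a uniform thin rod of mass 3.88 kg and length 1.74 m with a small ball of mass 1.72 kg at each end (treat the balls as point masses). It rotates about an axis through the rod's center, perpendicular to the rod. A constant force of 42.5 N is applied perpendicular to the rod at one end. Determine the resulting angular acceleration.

I_rod = (1/12)ML² = (1/12)(3.88)(1.74)² = 0.9789 kg·m².
I_balls = 2·m·(L/2)² = 2(1.72)(0.8700)² = 2.604 kg·m².
Total I = 3.583 kg·m².
τ = F·(L/2) = (42.5)(0.870) = 36.98 N·m.
α = τ/I = 36.98/3.583 = 10.32 rad/s².

α ≈ 10.3 rad/s²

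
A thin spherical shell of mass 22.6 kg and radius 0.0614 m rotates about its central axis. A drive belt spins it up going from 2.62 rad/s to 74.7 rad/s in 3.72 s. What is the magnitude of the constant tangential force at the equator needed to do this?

I = (2/3)MR² = (2/3)(22.6)(0.0614)² = 0.05680 kg·m².
α = Δω/Δt = (74.7 − 2.62)/3.72 = 19.38 rad/s².
The required torque is τ = Iα = (0.05680)(19.38) = 1.101 N·m.
A tangential force at the equator gives τ = FR, so F = τ/R = 1.101/0.0614 = 17.92 N.

F ≈ 17.9 N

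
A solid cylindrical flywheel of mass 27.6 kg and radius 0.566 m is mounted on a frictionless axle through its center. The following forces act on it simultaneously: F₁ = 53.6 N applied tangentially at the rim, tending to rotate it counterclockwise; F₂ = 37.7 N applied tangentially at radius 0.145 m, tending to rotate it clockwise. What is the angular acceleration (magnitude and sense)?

I = ½MR² = (1/2)(27.6)(0.566)² = 4.421 kg·m².
Taking counterclockwise as positive: τ₁ = +(53.6)(0.566) = +30.34 N·m; τ₂ = −(37.7)(0.145) = −5.466 N·m.
Net torque τ = 24.87 N·m.
α = τ/I = 24.87/4.421 = 5.626 rad/s².

α ≈ 5.63 rad/s², counterclockwise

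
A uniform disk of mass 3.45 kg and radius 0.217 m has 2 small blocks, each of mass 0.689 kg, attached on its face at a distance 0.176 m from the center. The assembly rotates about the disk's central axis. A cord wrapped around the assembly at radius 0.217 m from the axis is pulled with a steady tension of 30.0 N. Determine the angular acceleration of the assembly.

α ≈ 52.5 rad/s²

I_disk = ½MR² = ½(3.45)(0.217)² = 0.08123 kg·m².
I_blocks = 2·m·r² = 2(0.689)(0.176)² = 0.04268 kg·m².
Total I = 0.1239 kg·m².
τ = F r = (30.0)(0.217) = 6.510 N·m.
α = τ/I = 6.510/0.1239 = 52.54 rad/s².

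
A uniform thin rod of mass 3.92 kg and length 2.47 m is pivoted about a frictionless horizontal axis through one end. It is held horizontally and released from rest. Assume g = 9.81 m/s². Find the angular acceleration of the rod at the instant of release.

About the pivot, I = (1/3)ML² = (1/3)(3.92)(2.47)² = 7.972 kg·m².
The weight acts at the center, a distance L/2 = 1.235 m from the pivot; τ = Mg(L/2) = 47.49 N·m.
α = τ/I = 47.49/7.972 = 5.957 rad/s².

α ≈ 5.96 rad/s²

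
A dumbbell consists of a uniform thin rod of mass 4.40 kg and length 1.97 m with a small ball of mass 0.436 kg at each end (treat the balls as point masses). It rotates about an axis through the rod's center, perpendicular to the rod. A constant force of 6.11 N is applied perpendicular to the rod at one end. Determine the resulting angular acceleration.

α ≈ 2.65 rad/s²

I_rod = (1/12)ML² = (1/12)(4.40)(1.97)² = 1.423 kg·m².
I_balls = 2·m·(L/2)² = 2(0.436)(0.9850)² = 0.8460 kg·m².
Total I = 2.269 kg·m².
τ = F·(L/2) = (6.11)(0.985) = 6.018 N·m.
α = τ/I = 6.018/2.269 = 2.652 rad/s².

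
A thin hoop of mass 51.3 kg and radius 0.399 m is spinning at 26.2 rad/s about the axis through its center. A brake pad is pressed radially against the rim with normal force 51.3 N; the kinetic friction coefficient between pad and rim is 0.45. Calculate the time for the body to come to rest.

I = MR² = (51.3)(0.399)² = 8.167 kg·m².
Friction force f = μN = (0.45)(51.3) = 23.09 N at the rim; torque magnitude τ = fR = 9.211 N·m, opposing ω.
|α| = τ/I = 9.211/8.167 = 1.128 rad/s² (deceleration).
0 = ω₀ − |α|t ⇒ t = ω₀/|α| = 26.2/1.128 = 23.23 s.

t ≈ 23.2 s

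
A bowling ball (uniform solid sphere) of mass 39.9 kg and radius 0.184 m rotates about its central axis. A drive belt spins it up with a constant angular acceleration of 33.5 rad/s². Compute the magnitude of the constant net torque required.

I = (2/5)MR² = (2/5)(39.9)(0.184)² = 0.5403 kg·m².
τ = Iα = (0.5403)(33.50) = 18.10 N·m.

τ ≈ 18.1 N·m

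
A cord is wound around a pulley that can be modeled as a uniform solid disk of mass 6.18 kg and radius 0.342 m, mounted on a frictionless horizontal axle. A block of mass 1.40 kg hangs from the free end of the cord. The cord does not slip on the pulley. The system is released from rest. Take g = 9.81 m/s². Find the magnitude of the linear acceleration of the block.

I = ½MR² = (1/2)(6.18)(0.342)² = 0.3614 kg·m².
Block: mg − T = ma. Pulley: TR = Iα. No-slip: a = αR, so T = (I/R²)a = 3.090·a.
Then mg = (m + 3.090)a, so a = (1.40)(9.81)/(1.40 + 3.090) = 3.059 m/s².

a ≈ 3.06 m/s²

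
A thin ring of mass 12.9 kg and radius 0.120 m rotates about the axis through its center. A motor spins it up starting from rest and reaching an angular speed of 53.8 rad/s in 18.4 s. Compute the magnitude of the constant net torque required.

τ ≈ 0.543 N·m

I = MR² = (12.9)(0.120)² = 0.1858 kg·m².
α = Δω/Δt = (53.8 − 0)/18.4 = 2.924 rad/s².
τ = Iα = (0.1858)(2.924) = 0.5431 N·m.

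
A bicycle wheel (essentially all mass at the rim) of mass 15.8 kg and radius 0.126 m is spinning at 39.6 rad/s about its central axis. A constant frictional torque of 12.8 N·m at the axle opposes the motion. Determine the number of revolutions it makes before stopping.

≈ 2.45 revolutions

I = MR² = (15.8)(0.126)² = 0.2508 kg·m².
The net torque has magnitude 12.8 N·m, opposing ω.
|α| = τ/I = 12.80/0.2508 = 51.03 rad/s² (deceleration).
ω² = ω₀² − 2|α|θ with ω = 0 ⇒ θ = ω₀²/(2|α|) = 15.37 rad = 2.446 rev.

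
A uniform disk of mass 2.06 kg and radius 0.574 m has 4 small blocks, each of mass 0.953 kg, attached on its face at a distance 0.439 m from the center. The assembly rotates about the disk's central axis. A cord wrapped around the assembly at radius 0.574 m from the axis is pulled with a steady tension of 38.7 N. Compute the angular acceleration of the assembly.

α ≈ 20.7 rad/s²

I_disk = ½MR² = ½(2.06)(0.574)² = 0.3394 kg·m².
I_blocks = 4·m·r² = 4(0.953)(0.439)² = 0.7347 kg·m².
Total I = 1.074 kg·m².
τ = F r = (38.7)(0.574) = 22.21 N·m.
α = τ/I = 22.21/1.074 = 20.68 rad/s².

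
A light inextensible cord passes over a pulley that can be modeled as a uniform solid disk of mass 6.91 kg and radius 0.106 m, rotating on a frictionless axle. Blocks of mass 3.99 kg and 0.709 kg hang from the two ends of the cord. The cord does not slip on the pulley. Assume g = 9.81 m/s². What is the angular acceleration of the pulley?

I = ½MR² = (1/2)(6.91)(0.106)² = 0.03882 kg·m².
Heavier block: m₁g − T₁ = m₁a. Lighter block: T₂ − m₂g = m₂a.
Pulley: (T₁ − T₂)R = Iα = I(a/R), so T₁ − T₂ = (I/R²)a = (1/2)M_p a = 3.455·a.
Adding the three: (m₁ − m₂)g = (m₁ + m₂ + 3.455)a, so a = (3.99 − 0.709)(9.81)/(3.99 + 0.709 + 3.455) = 3.947 m/s².
α = a/R = 3.947/0.106 = 37.24 rad/s².

α ≈ 37.2 rad/s²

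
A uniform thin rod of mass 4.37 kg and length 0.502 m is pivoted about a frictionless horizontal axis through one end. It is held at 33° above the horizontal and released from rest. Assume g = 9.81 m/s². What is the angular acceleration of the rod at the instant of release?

About the pivot, I = (1/3)ML² = (1/3)(4.37)(0.502)² = 0.3671 kg·m².
The weight acts at the center, a distance L/2 = 0.2510 m from the pivot; τ = Mg(L/2) cos 33° = 9.024 N·m.
α = τ/I = 9.024/0.3671 = 24.58 rad/s².

α ≈ 24.6 rad/s²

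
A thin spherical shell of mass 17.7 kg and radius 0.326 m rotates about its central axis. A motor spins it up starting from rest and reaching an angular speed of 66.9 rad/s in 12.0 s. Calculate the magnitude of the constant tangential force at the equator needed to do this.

I = (2/3)MR² = (2/3)(17.7)(0.326)² = 1.254 kg·m².
α = Δω/Δt = (66.9 − 0)/12.0 = 5.575 rad/s².
The required torque is τ = Iα = (1.254)(5.575) = 6.991 N·m.
A tangential force at the equator gives τ = FR, so F = τ/R = 6.991/0.326 = 21.45 N.

F ≈ 21.4 N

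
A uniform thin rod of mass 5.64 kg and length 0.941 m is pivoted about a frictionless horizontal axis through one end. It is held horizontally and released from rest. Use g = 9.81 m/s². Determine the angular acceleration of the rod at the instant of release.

About the pivot, I = (1/3)ML² = (1/3)(5.64)(0.941)² = 1.665 kg·m².
The weight acts at the center, a distance L/2 = 0.4705 m from the pivot; τ = Mg(L/2) = 26.03 N·m.
α = τ/I = 26.03/1.665 = 15.64 rad/s².
(Equivalently α = (3g/(2L)) = 15.64 rad/s².)

α ≈ 15.6 rad/s²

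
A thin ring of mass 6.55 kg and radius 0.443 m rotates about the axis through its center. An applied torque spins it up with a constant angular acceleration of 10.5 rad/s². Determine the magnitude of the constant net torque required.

τ ≈ 13.5 N·m

I = MR² = (6.55)(0.443)² = 1.285 kg·m².
τ = Iα = (1.285)(10.50) = 13.50 N·m.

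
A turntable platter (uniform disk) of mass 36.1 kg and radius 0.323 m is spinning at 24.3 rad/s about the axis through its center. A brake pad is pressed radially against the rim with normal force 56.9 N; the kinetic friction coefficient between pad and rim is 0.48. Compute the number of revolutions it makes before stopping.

I = ½MR² = (1/2)(36.1)(0.323)² = 1.883 kg·m².
Friction force f = μN = (0.48)(56.9) = 27.31 N at the rim; torque magnitude τ = fR = 8.822 N·m, opposing ω.
|α| = τ/I = 8.822/1.883 = 4.685 rad/s² (deceleration).
ω² = ω₀² − 2|α|θ with ω = 0 ⇒ θ = ω₀²/(2|α|) = 63.02 rad = 10.03 rev.

≈ 10.0 revolutions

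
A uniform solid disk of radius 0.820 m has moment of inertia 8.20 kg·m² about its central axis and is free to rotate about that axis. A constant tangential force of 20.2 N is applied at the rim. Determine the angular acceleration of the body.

τ = F R = (20.2)(0.820) = 16.56 N·m.
From τ = Iα: α = 16.56/8.200 = 2.020 rad/s².

α ≈ 2.02 rad/s²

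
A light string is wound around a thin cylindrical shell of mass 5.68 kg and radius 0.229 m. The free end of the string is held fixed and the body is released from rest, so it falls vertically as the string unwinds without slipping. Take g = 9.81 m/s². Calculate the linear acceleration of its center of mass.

a ≈ 4.91 m/s²

Translation: Mg − T = Ma. Rotation about the center: TR = Iα with I = MR².
With a = αR: T = (I/R²)a = M a, so Mg = (1 + 1.000)Ma.
a = g/(1 + 1.000) = 9.81/2.000 = 4.905 m/s².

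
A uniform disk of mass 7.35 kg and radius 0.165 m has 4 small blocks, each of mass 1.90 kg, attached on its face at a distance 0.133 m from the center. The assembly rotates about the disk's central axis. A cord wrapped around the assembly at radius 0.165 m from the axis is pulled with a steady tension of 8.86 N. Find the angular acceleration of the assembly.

α ≈ 6.23 rad/s²

I_disk = ½MR² = ½(7.35)(0.165)² = 0.1001 kg·m².
I_blocks = 4·m·r² = 4(1.90)(0.133)² = 0.1344 kg·m².
Total I = 0.2345 kg·m².
τ = F r = (8.86)(0.165) = 1.462 N·m.
α = τ/I = 1.462/0.2345 = 6.234 rad/s².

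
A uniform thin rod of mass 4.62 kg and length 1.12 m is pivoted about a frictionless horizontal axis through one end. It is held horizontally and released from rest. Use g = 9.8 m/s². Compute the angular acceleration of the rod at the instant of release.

α ≈ 13.1 rad/s²

About the pivot, I = (1/3)ML² = (1/3)(4.62)(1.12)² = 1.932 kg·m².
The weight acts at the center, a distance L/2 = 0.5600 m from the pivot; τ = Mg(L/2) = 25.35 N·m.
α = τ/I = 25.35/1.932 = 13.12 rad/s².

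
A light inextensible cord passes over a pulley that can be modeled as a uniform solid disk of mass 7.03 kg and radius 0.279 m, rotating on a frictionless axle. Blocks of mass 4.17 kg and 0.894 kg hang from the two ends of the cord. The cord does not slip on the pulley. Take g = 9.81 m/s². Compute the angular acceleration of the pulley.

I = ½MR² = (1/2)(7.03)(0.279)² = 0.2736 kg·m².
Heavier block: m₁g − T₁ = m₁a. Lighter block: T₂ − m₂g = m₂a.
Pulley: (T₁ − T₂)R = Iα = I(a/R), so T₁ − T₂ = (I/R²)a = (1/2)M_p a = 3.515·a.
Adding the three: (m₁ − m₂)g = (m₁ + m₂ + 3.515)a, so a = (4.17 − 0.894)(9.81)/(4.17 + 0.894 + 3.515) = 3.746 m/s².
α = a/R = 3.746/0.279 = 13.43 rad/s².

α ≈ 13.4 rad/s²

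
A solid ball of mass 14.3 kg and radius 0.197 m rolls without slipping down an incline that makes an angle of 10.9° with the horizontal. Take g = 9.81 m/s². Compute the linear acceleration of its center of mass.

a ≈ 1.33 m/s²

Translation along the incline: Mg sinθ − f = Ma.
Rotation about the center: fR = Iα with I = (2/5)MR². No-slip gives a = αR, so f = (I/R²)a = (2/5)M a.
Substituting: Mg sinθ = (1 + 0.4000)Ma, so a = g sinθ/(1 + 0.4000) = (9.81) sin 10.9° / 1.400 = 1.325 m/s².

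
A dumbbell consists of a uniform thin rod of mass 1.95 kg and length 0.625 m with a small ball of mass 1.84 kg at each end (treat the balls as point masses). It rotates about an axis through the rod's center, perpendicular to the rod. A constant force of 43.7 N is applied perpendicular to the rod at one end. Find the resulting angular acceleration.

α ≈ 32.3 rad/s²

I_rod = (1/12)ML² = (1/12)(1.95)(0.625)² = 0.06348 kg·m².
I_balls = 2·m·(L/2)² = 2(1.84)(0.3125)² = 0.3594 kg·m².
Total I = 0.4229 kg·m².
τ = F·(L/2) = (43.7)(0.312) = 13.66 N·m.
α = τ/I = 13.66/0.4229 = 32.30 rad/s².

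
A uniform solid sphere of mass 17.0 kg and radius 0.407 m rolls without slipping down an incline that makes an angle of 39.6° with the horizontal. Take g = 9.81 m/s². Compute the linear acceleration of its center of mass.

Translation along the incline: Mg sinθ − f = Ma.
Rotation about the center: fR = Iα with I = (2/5)MR². No-slip gives a = αR, so f = (I/R²)a = (2/5)M a.
Substituting: Mg sinθ = (1 + 0.4000)Ma, so a = g sinθ/(1 + 0.4000) = (9.81) sin 39.6° / 1.400 = 4.467 m/s².

a ≈ 4.47 m/s²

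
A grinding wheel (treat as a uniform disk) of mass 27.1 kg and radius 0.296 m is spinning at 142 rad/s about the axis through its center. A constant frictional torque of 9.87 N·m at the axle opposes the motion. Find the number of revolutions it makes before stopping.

I = ½MR² = (1/2)(27.1)(0.296)² = 1.187 kg·m².
The net torque has magnitude 9.87 N·m, opposing ω.
|α| = τ/I = 9.870/1.187 = 8.314 rad/s² (deceleration).
ω² = ω₀² − 2|α|θ with ω = 0 ⇒ θ = ω₀²/(2|α|) = 1213 rad = 193.0 rev.

≈ 193 revolutions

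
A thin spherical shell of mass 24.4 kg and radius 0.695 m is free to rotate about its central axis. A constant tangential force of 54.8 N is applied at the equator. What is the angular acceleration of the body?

I = (2/3)MR² = (2/3)(24.4)(0.695)² = 7.857 kg·m².
τ = F R = (54.8)(0.695) = 38.09 N·m.
Newton's second law for rotation, τ = Iα, gives α = τ/I = 38.09/7.857 = 4.847 rad/s².

α ≈ 4.85 rad/s²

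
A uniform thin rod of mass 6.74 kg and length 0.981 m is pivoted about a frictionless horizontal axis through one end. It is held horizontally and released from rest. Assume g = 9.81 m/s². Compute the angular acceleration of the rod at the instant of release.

About the pivot, I = (1/3)ML² = (1/3)(6.74)(0.981)² = 2.162 kg·m².
The weight acts at the center, a distance L/2 = 0.4905 m from the pivot; τ = Mg(L/2) = 32.43 N·m.
α = τ/I = 32.43/2.162 = 15.00 rad/s².

α ≈ 15.0 rad/s²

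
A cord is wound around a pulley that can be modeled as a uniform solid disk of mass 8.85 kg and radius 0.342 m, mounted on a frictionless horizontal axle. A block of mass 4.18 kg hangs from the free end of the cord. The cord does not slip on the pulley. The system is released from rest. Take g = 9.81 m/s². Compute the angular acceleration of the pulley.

α ≈ 13.9 rad/s²

I = ½MR² = (1/2)(8.85)(0.342)² = 0.5176 kg·m².
Block: mg − T = ma. Pulley: TR = Iα. No-slip: a = αR, so T = (I/R²)a = 4.425·a.
Then mg = (m + 4.425)a, so a = (4.18)(9.81)/(4.18 + 4.425) = 4.765 m/s².
α = a/R = 4.765/0.342 = 13.93 rad/s².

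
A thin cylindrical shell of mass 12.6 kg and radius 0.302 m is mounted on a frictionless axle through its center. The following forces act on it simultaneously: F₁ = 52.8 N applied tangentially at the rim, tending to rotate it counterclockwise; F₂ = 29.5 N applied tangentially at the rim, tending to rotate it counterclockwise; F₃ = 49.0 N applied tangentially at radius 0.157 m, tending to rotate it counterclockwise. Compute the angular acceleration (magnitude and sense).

I = MR² = (12.6)(0.302)² = 1.149 kg·m².
Taking counterclockwise as positive: τ₁ = +(52.8)(0.302) = +15.95 N·m; τ₂ = +(29.5)(0.302) = +8.909 N·m; τ₃ = +(49.0)(0.157) = +7.693 N·m.
Net torque τ = 32.55 N·m.
α = τ/I = 32.55/1.149 = 28.32 rad/s².

α ≈ 28.3 rad/s², counterclockwise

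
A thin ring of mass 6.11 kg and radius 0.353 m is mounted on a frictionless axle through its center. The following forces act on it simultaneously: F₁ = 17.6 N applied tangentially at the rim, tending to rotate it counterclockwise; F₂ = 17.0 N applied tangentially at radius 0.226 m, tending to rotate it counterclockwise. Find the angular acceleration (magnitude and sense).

I = MR² = (6.11)(0.353)² = 0.7614 kg·m².
Taking counterclockwise as positive: τ₁ = +(17.6)(0.353) = +6.213 N·m; τ₂ = +(17.0)(0.226) = +3.842 N·m.
Net torque τ = 10.05 N·m.
α = τ/I = 10.05/0.7614 = 13.21 rad/s².

α ≈ 13.2 rad/s², counterclockwise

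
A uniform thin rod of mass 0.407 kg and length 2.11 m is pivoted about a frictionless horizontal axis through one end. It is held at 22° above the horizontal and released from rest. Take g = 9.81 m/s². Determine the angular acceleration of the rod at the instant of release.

About the pivot, I = (1/3)ML² = (1/3)(0.407)(2.11)² = 0.6040 kg·m².
The weight acts at the center, a distance L/2 = 1.055 m from the pivot; τ = Mg(L/2) cos 22° = 3.906 N·m.
α = τ/I = 3.906/0.6040 = 6.466 rad/s².

α ≈ 6.47 rad/s²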